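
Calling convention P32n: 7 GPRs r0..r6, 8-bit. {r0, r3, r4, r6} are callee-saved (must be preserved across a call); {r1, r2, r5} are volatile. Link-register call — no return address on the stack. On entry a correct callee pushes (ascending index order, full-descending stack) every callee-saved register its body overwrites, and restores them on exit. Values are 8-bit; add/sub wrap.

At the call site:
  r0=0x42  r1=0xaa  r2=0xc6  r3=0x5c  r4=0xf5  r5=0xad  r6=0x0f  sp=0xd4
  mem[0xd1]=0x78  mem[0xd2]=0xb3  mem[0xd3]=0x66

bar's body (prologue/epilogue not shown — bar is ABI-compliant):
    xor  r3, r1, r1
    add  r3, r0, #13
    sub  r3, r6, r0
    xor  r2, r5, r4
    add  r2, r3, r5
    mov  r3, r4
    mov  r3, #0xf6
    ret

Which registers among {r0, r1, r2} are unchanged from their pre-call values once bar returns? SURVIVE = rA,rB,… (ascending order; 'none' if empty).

prologue: push r3 -> mem[0xd3]=0x5c, sp=0xd3
body[0] xor  r3, r1, r1 -> r3=0x00
body[1] add  r3, r0, #13 -> r3=0x4f
body[2] sub  r3, r6, r0 -> r3=0xcd
body[3] xor  r2, r5, r4 -> r2=0x58
body[4] add  r2, r3, r5 -> r2=0x7a
body[5] mov  r3, r4 -> r3=0xf5
body[6] mov  r3, #0xf6 -> r3=0xf6
epilogue: pop r3=0x5c, sp=0xd4
r0: callee-saved, written=False
r1: caller-saved, written=False
r2: caller-saved, written=True

SURVIVE = r0,r1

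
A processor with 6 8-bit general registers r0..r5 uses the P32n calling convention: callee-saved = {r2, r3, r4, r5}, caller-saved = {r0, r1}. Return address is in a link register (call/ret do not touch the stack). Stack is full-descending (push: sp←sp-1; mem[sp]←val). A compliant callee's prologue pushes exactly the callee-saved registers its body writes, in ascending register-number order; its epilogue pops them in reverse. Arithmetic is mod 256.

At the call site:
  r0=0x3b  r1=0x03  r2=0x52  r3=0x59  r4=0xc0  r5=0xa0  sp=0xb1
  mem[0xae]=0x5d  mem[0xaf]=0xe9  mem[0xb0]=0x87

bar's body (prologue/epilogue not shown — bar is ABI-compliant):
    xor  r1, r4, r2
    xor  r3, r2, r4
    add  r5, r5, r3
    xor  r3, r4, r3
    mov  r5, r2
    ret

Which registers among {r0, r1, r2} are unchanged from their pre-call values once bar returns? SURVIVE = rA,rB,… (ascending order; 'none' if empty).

prologue: push r3 → mem[0xb0]=0x59, sp=0xb0
prologue: push r5 → mem[0xaf]=0xa0, sp=0xaf
body[0] xor  r1, r4, r2 → r1=0x92
body[1] xor  r3, r2, r4 → r3=0x92
body[2] add  r5, r5, r3 → r5=0x32
body[3] xor  r3, r4, r3 → r3=0x52
body[4] mov  r5, r2 → r5=0x52
epilogue: pop r5=0xa0, sp=0xb0
epilogue: pop r3=0x59, sp=0xb1
r0: caller-saved, written=False
r1: caller-saved, written=True
r2: callee-saved, written=False

SURVIVE = r0,r2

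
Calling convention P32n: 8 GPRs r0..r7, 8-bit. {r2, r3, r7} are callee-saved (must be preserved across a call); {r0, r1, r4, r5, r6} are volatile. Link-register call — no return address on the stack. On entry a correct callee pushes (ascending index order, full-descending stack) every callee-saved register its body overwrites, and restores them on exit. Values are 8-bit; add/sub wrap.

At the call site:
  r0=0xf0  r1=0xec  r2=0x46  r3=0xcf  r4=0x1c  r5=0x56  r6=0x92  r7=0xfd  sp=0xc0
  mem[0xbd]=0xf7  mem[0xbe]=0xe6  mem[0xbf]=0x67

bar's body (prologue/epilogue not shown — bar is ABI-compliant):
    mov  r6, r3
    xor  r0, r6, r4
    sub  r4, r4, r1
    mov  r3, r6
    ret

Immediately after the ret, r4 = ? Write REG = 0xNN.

REG = 0x30

prologue: push r3 -> mem[0xbf]=0xcf, sp=0xbf
body[0] mov  r6, r3 -> r6=0xcf
body[1] xor  r0, r6, r4 -> r0=0xd3
body[2] sub  r4, r4, r1 -> r4=0x30
body[3] mov  r3, r6 -> r3=0xcf
epilogue: pop r3=0xcf, sp=0xc0
r4 is caller-saved -> body value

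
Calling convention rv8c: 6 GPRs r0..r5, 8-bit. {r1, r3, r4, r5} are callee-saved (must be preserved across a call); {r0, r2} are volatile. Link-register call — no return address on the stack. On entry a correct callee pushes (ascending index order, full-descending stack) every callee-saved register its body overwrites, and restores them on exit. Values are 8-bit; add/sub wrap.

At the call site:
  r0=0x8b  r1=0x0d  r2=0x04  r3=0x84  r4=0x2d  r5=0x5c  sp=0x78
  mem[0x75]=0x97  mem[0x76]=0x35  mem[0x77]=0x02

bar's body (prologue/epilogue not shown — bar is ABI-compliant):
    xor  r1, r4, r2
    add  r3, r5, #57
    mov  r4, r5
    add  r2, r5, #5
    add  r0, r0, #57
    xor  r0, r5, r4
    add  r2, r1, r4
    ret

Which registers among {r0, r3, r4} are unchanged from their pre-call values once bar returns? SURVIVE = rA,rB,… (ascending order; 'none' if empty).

SURVIVE = r3,r4

prologue: push r1 -> mem[0x77]=0x0d, sp=0x77
prologue: push r3 -> mem[0x76]=0x84, sp=0x76
prologue: push r4 -> mem[0x75]=0x2d, sp=0x75
body[0] xor  r1, r4, r2 -> r1=0x29
body[1] add  r3, r5, #57 -> r3=0x95
body[2] mov  r4, r5 -> r4=0x5c
body[3] add  r2, r5, #5 -> r2=0x61
body[4] add  r0, r0, #57 -> r0=0xc4
body[5] xor  r0, r5, r4 -> r0=0x00
body[6] add  r2, r1, r4 -> r2=0x85
epilogue: pop r4=0x2d, sp=0x76
epilogue: pop r3=0x84, sp=0x77
epilogue: pop r1=0x0d, sp=0x78
r0: caller-saved, written=True
r3: callee-saved, written=True
r4: callee-saved, written=True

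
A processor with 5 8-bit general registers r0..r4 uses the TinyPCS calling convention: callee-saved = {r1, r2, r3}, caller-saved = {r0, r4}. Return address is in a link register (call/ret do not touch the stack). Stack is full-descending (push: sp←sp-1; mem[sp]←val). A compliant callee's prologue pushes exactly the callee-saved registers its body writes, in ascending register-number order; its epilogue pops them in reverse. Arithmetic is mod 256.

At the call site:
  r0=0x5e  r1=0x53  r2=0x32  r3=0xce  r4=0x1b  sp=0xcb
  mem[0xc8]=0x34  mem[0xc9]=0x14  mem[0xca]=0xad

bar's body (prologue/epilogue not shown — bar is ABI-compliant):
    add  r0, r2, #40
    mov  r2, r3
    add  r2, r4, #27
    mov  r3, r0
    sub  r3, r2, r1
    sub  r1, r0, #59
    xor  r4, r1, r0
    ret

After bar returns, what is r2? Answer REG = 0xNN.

prologue: push r1 -> mem[0xca]=0x53, sp=0xca
prologue: push r2 -> mem[0xc9]=0x32, sp=0xc9
prologue: push r3 -> mem[0xc8]=0xce, sp=0xc8
body[0] add  r0, r2, #40 -> r0=0x5a
body[1] mov  r2, r3 -> r2=0xce
body[2] add  r2, r4, #27 -> r2=0x36
body[3] mov  r3, r0 -> r3=0x5a
body[4] sub  r3, r2, r1 -> r3=0xe3
body[5] sub  r1, r0, #59 -> r1=0x1f
body[6] xor  r4, r1, r0 -> r4=0x45
epilogue: pop r3=0xce, sp=0xc9
epilogue: pop r2=0x32, sp=0xca
epilogue: pop r1=0x53, sp=0xcb
r2 is callee-saved -> restored

REG = 0x32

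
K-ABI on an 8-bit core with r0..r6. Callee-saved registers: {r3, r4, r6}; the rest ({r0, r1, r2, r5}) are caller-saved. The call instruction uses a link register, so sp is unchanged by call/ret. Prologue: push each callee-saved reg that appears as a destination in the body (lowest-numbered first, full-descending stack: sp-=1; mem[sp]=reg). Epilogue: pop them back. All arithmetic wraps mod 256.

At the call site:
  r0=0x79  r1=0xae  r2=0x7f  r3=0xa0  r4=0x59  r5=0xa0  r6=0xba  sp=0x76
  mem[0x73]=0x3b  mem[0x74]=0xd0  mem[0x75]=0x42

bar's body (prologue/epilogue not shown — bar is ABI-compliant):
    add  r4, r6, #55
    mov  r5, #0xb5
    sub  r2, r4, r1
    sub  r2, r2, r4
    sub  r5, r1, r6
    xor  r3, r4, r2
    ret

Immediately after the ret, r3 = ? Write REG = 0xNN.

prologue: push r3 -> mem[0x75]=0xa0, sp=0x75
prologue: push r4 -> mem[0x74]=0x59, sp=0x74
body[0] add  r4, r6, #55 -> r4=0xf1
body[1] mov  r5, #0xb5 -> r5=0xb5
body[2] sub  r2, r4, r1 -> r2=0x43
body[3] sub  r2, r2, r4 -> r2=0x52
body[4] sub  r5, r1, r6 -> r5=0xf4
body[5] xor  r3, r4, r2 -> r3=0xa3
epilogue: pop r4=0x59, sp=0x75
epilogue: pop r3=0xa0, sp=0x76
r3 is callee-saved -> restored

REG = 0xa0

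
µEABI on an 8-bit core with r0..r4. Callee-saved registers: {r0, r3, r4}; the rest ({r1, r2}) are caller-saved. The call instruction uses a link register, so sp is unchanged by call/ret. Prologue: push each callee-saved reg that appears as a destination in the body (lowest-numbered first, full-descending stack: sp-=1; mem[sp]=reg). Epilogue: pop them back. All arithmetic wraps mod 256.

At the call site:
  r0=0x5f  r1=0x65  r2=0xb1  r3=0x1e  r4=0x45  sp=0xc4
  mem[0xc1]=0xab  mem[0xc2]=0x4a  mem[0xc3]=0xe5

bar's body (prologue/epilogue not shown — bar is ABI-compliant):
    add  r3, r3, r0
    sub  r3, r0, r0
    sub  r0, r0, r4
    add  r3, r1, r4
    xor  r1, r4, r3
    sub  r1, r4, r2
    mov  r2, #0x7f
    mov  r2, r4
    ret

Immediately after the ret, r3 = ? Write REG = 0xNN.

prologue: push r0 -> mem[0xc3]=0x5f, sp=0xc3
prologue: push r3 -> mem[0xc2]=0x1e, sp=0xc2
body[0] add  r3, r3, r0 -> r3=0x7d
body[1] sub  r3, r0, r0 -> r3=0x00
body[2] sub  r0, r0, r4 -> r0=0x1a
body[3] add  r3, r1, r4 -> r3=0xaa
body[4] xor  r1, r4, r3 -> r1=0xef
body[5] sub  r1, r4, r2 -> r1=0x94
body[6] mov  r2, #0x7f -> r2=0x7f
body[7] mov  r2, r4 -> r2=0x45
epilogue: pop r3=0x1e, sp=0xc3
epilogue: pop r0=0x5f, sp=0xc4
r3 is callee-saved -> restored

REG = 0x1e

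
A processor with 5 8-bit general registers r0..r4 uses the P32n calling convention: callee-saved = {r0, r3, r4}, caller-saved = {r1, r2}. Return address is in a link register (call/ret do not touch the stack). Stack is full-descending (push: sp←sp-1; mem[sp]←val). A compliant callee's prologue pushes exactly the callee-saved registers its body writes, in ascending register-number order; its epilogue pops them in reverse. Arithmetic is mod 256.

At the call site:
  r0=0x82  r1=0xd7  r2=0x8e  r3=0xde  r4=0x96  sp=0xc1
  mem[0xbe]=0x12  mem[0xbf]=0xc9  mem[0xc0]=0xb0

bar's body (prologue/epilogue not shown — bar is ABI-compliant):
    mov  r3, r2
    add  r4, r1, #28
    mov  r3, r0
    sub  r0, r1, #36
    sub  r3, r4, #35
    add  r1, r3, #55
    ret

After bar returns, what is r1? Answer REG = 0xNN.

prologue: push r0 → mem[0xc0]=0x82, sp=0xc0
prologue: push r3 → mem[0xbf]=0xde, sp=0xbf
prologue: push r4 → mem[0xbe]=0x96, sp=0xbe
body[0] mov  r3, r2 → r3=0x8e
body[1] add  r4, r1, #28 → r4=0xf3
body[2] mov  r3, r0 → r3=0x82
body[3] sub  r0, r1, #36 → r0=0xb3
body[4] sub  r3, r4, #35 → r3=0xd0
body[5] add  r1, r3, #55 → r1=0x07
epilogue: pop r4=0x96, sp=0xbf
epilogue: pop r3=0xde, sp=0xc0
epilogue: pop r0=0x82, sp=0xc1
r1 is caller-saved → body value

REG = 0x07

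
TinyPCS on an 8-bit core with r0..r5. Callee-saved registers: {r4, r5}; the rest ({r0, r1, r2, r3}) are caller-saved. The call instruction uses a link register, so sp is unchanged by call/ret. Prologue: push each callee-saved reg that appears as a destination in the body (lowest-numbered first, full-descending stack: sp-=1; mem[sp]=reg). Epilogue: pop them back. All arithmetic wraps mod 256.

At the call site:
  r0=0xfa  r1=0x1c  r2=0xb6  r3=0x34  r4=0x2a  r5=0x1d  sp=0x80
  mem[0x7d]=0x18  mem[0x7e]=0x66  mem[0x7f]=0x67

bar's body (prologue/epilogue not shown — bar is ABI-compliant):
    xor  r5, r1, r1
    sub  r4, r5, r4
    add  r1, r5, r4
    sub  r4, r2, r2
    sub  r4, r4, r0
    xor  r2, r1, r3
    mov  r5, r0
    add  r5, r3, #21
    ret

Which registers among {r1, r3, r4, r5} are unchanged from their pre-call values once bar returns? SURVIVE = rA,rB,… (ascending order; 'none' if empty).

prologue: push r4 → mem[0x7f]=0x2a, sp=0x7f
prologue: push r5 → mem[0x7e]=0x1d, sp=0x7e
body[0] xor  r5, r1, r1 → r5=0x00
body[1] sub  r4, r5, r4 → r4=0xd6
body[2] add  r1, r5, r4 → r1=0xd6
body[3] sub  r4, r2, r2 → r4=0x00
body[4] sub  r4, r4, r0 → r4=0x06
body[5] xor  r2, r1, r3 → r2=0xe2
body[6] mov  r5, r0 → r5=0xfa
body[7] add  r5, r3, #21 → r5=0x49
epilogue: pop r5=0x1d, sp=0x7f
epilogue: pop r4=0x2a, sp=0x80
r1: caller-saved, written=True
r3: caller-saved, written=False
r4: callee-saved, written=True
r5: callee-saved, written=True

SURVIVE = r3,r4,r5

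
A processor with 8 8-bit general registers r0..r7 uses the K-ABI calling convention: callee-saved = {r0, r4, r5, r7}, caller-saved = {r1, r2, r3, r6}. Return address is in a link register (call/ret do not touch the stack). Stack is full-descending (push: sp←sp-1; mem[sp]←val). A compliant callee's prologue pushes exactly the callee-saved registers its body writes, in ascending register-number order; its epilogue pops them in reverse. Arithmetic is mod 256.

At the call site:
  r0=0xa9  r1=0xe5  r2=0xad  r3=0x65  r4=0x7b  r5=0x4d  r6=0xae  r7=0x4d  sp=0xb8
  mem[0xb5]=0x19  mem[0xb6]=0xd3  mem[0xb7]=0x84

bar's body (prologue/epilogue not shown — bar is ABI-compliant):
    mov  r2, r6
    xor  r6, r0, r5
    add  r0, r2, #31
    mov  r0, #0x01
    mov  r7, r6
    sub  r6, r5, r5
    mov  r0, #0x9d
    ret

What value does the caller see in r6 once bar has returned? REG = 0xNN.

REG = 0x00

prologue: push r0 -> mem[0xb7]=0xa9, sp=0xb7
prologue: push r7 -> mem[0xb6]=0x4d, sp=0xb6
body[0] mov  r2, r6 -> r2=0xae
body[1] xor  r6, r0, r5 -> r6=0xe4
body[2] add  r0, r2, #31 -> r0=0xcd
body[3] mov  r0, #0x01 -> r0=0x01
body[4] mov  r7, r6 -> r7=0xe4
body[5] sub  r6, r5, r5 -> r6=0x00
body[6] mov  r0, #0x9d -> r0=0x9d
epilogue: pop r7=0x4d, sp=0xb7
epilogue: pop r0=0xa9, sp=0xb8
r6 is caller-saved -> body value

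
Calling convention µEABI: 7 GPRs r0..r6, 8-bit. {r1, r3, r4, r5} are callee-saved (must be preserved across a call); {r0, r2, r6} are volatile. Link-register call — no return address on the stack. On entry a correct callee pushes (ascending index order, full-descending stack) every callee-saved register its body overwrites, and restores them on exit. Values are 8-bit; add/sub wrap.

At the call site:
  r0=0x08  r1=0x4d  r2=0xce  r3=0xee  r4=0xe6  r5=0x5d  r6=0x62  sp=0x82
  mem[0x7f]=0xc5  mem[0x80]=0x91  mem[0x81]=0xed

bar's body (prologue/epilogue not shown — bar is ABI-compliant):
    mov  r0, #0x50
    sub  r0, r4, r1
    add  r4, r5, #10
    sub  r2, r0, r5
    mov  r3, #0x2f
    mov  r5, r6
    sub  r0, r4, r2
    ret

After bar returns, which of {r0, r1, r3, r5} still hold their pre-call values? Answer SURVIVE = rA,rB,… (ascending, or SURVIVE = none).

SURVIVE = r1,r3,r5

prologue: push r3 → mem[0x81]=0xee, sp=0x81
prologue: push r4 → mem[0x80]=0xe6, sp=0x80
prologue: push r5 → mem[0x7f]=0x5d, sp=0x7f
body[0] mov  r0, #0x50 → r0=0x50
body[1] sub  r0, r4, r1 → r0=0x99
body[2] add  r4, r5, #10 → r4=0x67
body[3] sub  r2, r0, r5 → r2=0x3c
body[4] mov  r3, #0x2f → r3=0x2f
body[5] mov  r5, r6 → r5=0x62
body[6] sub  r0, r4, r2 → r0=0x2b
epilogue: pop r5=0x5d, sp=0x80
epilogue: pop r4=0xe6, sp=0x81
epilogue: pop r3=0xee, sp=0x82
r0: caller-saved, written=True
r1: callee-saved, written=False
r3: callee-saved, written=True
r5: callee-saved, written=True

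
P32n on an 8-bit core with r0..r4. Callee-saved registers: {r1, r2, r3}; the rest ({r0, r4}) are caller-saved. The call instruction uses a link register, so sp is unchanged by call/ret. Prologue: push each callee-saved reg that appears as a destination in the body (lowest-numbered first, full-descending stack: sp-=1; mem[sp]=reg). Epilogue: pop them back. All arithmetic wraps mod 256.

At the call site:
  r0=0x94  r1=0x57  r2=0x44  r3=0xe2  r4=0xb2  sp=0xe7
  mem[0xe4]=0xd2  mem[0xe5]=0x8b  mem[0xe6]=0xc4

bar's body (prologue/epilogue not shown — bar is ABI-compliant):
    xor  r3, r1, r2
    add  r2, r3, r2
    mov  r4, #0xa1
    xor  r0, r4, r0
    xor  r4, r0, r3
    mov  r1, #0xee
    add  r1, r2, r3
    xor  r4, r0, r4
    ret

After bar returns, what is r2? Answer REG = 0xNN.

prologue: push r1 → mem[0xe6]=0x57, sp=0xe6
prologue: push r2 → mem[0xe5]=0x44, sp=0xe5
prologue: push r3 → mem[0xe4]=0xe2, sp=0xe4
body[0] xor  r3, r1, r2 → r3=0x13
body[1] add  r2, r3, r2 → r2=0x57
body[2] mov  r4, #0xa1 → r4=0xa1
body[3] xor  r0, r4, r0 → r0=0x35
body[4] xor  r4, r0, r3 → r4=0x26
body[5] mov  r1, #0xee → r1=0xee
body[6] add  r1, r2, r3 → r1=0x6a
body[7] xor  r4, r0, r4 → r4=0x13
epilogue: pop r3=0xe2, sp=0xe5
epilogue: pop r2=0x44, sp=0xe6
epilogue: pop r1=0x57, sp=0xe7
r2 is callee-saved → restored

REG = 0x44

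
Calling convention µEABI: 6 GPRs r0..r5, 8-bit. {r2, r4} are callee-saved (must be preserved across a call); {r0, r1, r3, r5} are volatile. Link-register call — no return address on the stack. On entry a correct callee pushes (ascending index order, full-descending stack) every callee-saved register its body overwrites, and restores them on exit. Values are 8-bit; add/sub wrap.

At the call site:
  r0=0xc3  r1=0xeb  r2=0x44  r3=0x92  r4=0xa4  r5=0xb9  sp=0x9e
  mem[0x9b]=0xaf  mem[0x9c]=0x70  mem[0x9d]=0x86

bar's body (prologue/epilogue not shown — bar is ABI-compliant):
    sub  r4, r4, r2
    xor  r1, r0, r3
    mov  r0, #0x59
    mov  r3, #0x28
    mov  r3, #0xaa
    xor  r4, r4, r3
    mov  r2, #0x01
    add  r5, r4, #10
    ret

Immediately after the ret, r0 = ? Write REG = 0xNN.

prologue: push r2 → mem[0x9d]=0x44, sp=0x9d
prologue: push r4 → mem[0x9c]=0xa4, sp=0x9c
body[0] sub  r4, r4, r2 → r4=0x60
body[1] xor  r1, r0, r3 → r1=0x51
body[2] mov  r0, #0x59 → r0=0x59
body[3] mov  r3, #0x28 → r3=0x28
body[4] mov  r3, #0xaa → r3=0xaa
body[5] xor  r4, r4, r3 → r4=0xca
body[6] mov  r2, #0x01 → r2=0x01
body[7] add  r5, r4, #10 → r5=0xd4
epilogue: pop r4=0xa4, sp=0x9d
epilogue: pop r2=0x44, sp=0x9e
r0 is caller-saved → body value

REG = 0x59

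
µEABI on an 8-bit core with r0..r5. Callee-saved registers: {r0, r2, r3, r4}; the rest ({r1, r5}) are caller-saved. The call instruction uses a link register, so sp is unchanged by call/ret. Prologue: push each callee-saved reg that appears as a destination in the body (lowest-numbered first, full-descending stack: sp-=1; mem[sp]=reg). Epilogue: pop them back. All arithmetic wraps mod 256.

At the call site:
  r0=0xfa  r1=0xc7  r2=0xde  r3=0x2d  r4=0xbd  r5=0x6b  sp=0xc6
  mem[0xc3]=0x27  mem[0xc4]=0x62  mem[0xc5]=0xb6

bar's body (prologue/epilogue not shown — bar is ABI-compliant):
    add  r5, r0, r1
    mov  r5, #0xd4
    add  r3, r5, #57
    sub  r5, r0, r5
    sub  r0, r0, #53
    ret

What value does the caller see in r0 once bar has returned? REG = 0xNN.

REG = 0xfa

prologue: push r0 → mem[0xc5]=0xfa, sp=0xc5
prologue: push r3 → mem[0xc4]=0x2d, sp=0xc4
body[0] add  r5, r0, r1 → r5=0xc1
body[1] mov  r5, #0xd4 → r5=0xd4
body[2] add  r3, r5, #57 → r3=0x0d
body[3] sub  r5, r0, r5 → r5=0x26
body[4] sub  r0, r0, #53 → r0=0xc5
epilogue: pop r3=0x2d, sp=0xc5
epilogue: pop r0=0xfa, sp=0xc6
r0 is callee-saved → restored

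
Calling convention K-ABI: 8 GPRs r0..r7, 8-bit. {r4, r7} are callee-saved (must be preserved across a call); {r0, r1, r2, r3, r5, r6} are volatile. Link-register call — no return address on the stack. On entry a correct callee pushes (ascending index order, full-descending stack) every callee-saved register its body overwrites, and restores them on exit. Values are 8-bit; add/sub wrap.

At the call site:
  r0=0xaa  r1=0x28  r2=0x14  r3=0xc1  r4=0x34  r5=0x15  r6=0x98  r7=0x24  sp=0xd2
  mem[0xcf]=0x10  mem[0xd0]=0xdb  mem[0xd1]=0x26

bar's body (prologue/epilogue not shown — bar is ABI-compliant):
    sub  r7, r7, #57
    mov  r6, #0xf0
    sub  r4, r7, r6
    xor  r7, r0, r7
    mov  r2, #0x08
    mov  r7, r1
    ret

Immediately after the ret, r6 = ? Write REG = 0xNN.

prologue: push r4 → mem[0xd1]=0x34, sp=0xd1
prologue: push r7 → mem[0xd0]=0x24, sp=0xd0
body[0] sub  r7, r7, #57 → r7=0xeb
body[1] mov  r6, #0xf0 → r6=0xf0
body[2] sub  r4, r7, r6 → r4=0xfb
body[3] xor  r7, r0, r7 → r7=0x41
body[4] mov  r2, #0x08 → r2=0x08
body[5] mov  r7, r1 → r7=0x28
epilogue: pop r7=0x24, sp=0xd1
epilogue: pop r4=0x34, sp=0xd2
r6 is caller-saved → body value

REG = 0xf0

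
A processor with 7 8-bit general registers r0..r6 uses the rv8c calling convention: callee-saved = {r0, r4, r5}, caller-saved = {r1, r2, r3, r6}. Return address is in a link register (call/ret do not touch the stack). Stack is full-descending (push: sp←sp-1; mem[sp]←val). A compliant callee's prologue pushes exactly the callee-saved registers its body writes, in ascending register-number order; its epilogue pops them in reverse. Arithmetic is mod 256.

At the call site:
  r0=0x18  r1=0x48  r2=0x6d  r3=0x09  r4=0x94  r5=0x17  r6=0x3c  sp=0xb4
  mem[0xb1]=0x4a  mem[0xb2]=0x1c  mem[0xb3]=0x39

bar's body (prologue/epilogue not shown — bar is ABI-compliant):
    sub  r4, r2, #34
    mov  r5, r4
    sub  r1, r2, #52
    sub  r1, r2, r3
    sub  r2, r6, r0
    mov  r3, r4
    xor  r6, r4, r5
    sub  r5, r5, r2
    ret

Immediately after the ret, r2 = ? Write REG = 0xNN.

REG = 0x24

prologue: push r4 -> mem[0xb3]=0x94, sp=0xb3
prologue: push r5 -> mem[0xb2]=0x17, sp=0xb2
body[0] sub  r4, r2, #34 -> r4=0x4b
body[1] mov  r5, r4 -> r5=0x4b
body[2] sub  r1, r2, #52 -> r1=0x39
body[3] sub  r1, r2, r3 -> r1=0x64
body[4] sub  r2, r6, r0 -> r2=0x24
body[5] mov  r3, r4 -> r3=0x4b
body[6] xor  r6, r4, r5 -> r6=0x00
body[7] sub  r5, r5, r2 -> r5=0x27
epilogue: pop r5=0x17, sp=0xb3
epilogue: pop r4=0x94, sp=0xb4
r2 is caller-saved -> body value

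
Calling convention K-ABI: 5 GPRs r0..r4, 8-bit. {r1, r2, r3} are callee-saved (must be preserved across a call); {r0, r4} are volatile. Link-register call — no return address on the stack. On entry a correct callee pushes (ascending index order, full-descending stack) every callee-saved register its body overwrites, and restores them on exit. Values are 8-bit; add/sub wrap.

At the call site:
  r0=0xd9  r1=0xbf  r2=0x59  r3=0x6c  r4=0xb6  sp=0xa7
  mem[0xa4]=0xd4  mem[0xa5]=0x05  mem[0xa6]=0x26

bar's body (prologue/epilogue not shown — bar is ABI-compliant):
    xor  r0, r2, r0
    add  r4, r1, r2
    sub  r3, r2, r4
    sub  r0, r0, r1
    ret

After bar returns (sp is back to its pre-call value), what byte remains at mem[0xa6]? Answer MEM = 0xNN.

MEM = 0x6c

prologue: push r3 -> mem[0xa6]=0x6c, sp=0xa6
body[0] xor  r0, r2, r0 -> r0=0x80
body[1] add  r4, r1, r2 -> r4=0x18
body[2] sub  r3, r2, r4 -> r3=0x41
body[3] sub  r0, r0, r1 -> r0=0xc1
epilogue: pop r3=0x6c, sp=0xa7
prologue pushed ['r3'] at ['0xa6']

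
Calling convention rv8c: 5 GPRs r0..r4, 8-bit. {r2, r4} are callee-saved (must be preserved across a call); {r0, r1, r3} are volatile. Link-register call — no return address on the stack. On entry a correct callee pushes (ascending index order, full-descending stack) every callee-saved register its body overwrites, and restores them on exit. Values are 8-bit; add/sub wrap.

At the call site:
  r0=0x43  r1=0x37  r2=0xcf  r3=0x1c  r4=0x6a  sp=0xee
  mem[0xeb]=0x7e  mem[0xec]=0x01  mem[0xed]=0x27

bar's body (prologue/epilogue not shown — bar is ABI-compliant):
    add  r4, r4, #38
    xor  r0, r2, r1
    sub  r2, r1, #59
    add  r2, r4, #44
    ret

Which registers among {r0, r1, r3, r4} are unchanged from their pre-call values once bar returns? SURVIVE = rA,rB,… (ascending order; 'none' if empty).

SURVIVE = r1,r3,r4

prologue: push r2 -> mem[0xed]=0xcf, sp=0xed
prologue: push r4 -> mem[0xec]=0x6a, sp=0xec
body[0] add  r4, r4, #38 -> r4=0x90
body[1] xor  r0, r2, r1 -> r0=0xf8
body[2] sub  r2, r1, #59 -> r2=0xfc
body[3] add  r2, r4, #44 -> r2=0xbc
epilogue: pop r4=0x6a, sp=0xed
epilogue: pop r2=0xcf, sp=0xee
r0: caller-saved, written=True
r1: caller-saved, written=False
r3: caller-saved, written=False
r4: callee-saved, written=True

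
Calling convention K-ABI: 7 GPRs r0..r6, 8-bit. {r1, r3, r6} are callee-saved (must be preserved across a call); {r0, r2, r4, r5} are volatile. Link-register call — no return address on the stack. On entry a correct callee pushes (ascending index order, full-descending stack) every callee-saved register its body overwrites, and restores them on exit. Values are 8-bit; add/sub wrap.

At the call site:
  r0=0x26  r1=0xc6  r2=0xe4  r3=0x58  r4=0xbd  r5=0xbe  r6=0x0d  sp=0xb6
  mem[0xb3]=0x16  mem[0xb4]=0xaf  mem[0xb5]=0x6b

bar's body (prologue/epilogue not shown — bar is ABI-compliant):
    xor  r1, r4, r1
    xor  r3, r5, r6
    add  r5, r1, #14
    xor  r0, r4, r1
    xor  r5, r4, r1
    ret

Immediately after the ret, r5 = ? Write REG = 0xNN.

prologue: push r1 -> mem[0xb5]=0xc6, sp=0xb5
prologue: push r3 -> mem[0xb4]=0x58, sp=0xb4
body[0] xor  r1, r4, r1 -> r1=0x7b
body[1] xor  r3, r5, r6 -> r3=0xb3
body[2] add  r5, r1, #14 -> r5=0x89
body[3] xor  r0, r4, r1 -> r0=0xc6
body[4] xor  r5, r4, r1 -> r5=0xc6
epilogue: pop r3=0x58, sp=0xb5
epilogue: pop r1=0xc6, sp=0xb6
r5 is caller-saved -> body value

REG = 0xc6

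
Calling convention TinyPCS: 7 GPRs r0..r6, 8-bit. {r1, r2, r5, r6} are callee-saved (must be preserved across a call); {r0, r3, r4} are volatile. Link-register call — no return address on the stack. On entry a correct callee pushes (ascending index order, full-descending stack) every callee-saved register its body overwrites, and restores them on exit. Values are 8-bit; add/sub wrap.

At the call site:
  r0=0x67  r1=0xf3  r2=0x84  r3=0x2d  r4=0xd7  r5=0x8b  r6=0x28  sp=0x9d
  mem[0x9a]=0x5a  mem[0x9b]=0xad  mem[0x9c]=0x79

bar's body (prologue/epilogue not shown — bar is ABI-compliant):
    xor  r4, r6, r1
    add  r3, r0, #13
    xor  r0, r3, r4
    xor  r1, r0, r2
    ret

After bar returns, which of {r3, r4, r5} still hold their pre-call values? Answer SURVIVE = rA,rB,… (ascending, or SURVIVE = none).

prologue: push r1 -> mem[0x9c]=0xf3, sp=0x9c
body[0] xor  r4, r6, r1 -> r4=0xdb
body[1] add  r3, r0, #13 -> r3=0x74
body[2] xor  r0, r3, r4 -> r0=0xaf
body[3] xor  r1, r0, r2 -> r1=0x2b
epilogue: pop r1=0xf3, sp=0x9d
r3: caller-saved, written=True
r4: caller-saved, written=True
r5: callee-saved, written=False

SURVIVE = r5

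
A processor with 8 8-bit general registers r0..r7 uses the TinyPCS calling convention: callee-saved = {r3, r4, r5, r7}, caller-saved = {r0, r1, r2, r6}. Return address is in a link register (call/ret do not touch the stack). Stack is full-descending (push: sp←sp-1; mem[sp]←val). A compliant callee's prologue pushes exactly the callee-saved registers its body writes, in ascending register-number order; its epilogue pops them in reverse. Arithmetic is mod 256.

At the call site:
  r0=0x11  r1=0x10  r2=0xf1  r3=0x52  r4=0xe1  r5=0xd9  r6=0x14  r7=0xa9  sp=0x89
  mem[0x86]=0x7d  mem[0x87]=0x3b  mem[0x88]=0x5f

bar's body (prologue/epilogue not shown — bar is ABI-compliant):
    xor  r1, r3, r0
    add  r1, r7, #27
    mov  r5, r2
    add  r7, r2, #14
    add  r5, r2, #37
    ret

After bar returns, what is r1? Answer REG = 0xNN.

prologue: push r5 → mem[0x88]=0xd9, sp=0x88
prologue: push r7 → mem[0x87]=0xa9, sp=0x87
body[0] xor  r1, r3, r0 → r1=0x43
body[1] add  r1, r7, #27 → r1=0xc4
body[2] mov  r5, r2 → r5=0xf1
body[3] add  r7, r2, #14 → r7=0xff
body[4] add  r5, r2, #37 → r5=0x16
epilogue: pop r7=0xa9, sp=0x88
epilogue: pop r5=0xd9, sp=0x89
r1 is caller-saved → body value

REG = 0xc4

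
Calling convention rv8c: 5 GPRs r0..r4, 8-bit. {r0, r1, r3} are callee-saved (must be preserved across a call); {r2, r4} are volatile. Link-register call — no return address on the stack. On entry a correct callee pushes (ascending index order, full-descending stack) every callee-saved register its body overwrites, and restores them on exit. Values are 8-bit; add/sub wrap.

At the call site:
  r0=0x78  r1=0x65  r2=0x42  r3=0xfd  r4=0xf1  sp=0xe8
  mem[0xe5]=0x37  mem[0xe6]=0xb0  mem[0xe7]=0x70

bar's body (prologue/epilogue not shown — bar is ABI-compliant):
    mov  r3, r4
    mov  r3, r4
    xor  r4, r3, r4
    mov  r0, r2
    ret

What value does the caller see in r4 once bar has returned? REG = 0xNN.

REG = 0x00

prologue: push r0 -> mem[0xe7]=0x78, sp=0xe7
prologue: push r3 -> mem[0xe6]=0xfd, sp=0xe6
body[0] mov  r3, r4 -> r3=0xf1
body[1] mov  r3, r4 -> r3=0xf1
body[2] xor  r4, r3, r4 -> r4=0x00
body[3] mov  r0, r2 -> r0=0x42
epilogue: pop r3=0xfd, sp=0xe7
epilogue: pop r0=0x78, sp=0xe8
r4 is caller-saved -> body value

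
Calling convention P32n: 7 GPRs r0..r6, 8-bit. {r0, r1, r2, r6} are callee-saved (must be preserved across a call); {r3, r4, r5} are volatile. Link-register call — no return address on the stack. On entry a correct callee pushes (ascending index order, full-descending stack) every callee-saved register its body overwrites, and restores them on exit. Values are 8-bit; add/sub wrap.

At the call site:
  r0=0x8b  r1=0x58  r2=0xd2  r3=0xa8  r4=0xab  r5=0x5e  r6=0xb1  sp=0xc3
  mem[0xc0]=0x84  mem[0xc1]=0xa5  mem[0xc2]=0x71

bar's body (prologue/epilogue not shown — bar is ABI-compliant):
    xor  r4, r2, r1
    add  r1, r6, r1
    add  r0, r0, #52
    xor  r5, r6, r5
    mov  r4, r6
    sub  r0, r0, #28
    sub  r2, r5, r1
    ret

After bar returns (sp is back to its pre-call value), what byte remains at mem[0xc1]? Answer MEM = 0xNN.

MEM = 0x58

prologue: push r0 -> mem[0xc2]=0x8b, sp=0xc2
prologue: push r1 -> mem[0xc1]=0x58, sp=0xc1
prologue: push r2 -> mem[0xc0]=0xd2, sp=0xc0
body[0] xor  r4, r2, r1 -> r4=0x8a
body[1] add  r1, r6, r1 -> r1=0x09
body[2] add  r0, r0, #52 -> r0=0xbf
body[3] xor  r5, r6, r5 -> r5=0xef
body[4] mov  r4, r6 -> r4=0xb1
body[5] sub  r0, r0, #28 -> r0=0xa3
body[6] sub  r2, r5, r1 -> r2=0xe6
epilogue: pop r2=0xd2, sp=0xc1
epilogue: pop r1=0x58, sp=0xc2
epilogue: pop r0=0x8b, sp=0xc3
prologue pushed ['r0', 'r1', 'r2'] at ['0xc2', '0xc1', '0xc0']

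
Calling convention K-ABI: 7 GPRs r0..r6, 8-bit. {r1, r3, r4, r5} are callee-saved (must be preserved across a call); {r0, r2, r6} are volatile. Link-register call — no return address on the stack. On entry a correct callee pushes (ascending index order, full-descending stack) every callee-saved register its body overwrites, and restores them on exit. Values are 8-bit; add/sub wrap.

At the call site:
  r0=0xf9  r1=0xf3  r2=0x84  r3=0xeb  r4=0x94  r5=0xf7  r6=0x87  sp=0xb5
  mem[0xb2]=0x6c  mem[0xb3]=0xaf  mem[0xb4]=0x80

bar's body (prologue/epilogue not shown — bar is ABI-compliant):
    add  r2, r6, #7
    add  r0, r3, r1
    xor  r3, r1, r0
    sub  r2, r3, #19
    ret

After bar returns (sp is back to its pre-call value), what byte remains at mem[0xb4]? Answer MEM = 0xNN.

prologue: push r3 -> mem[0xb4]=0xeb, sp=0xb4
body[0] add  r2, r6, #7 -> r2=0x8e
body[1] add  r0, r3, r1 -> r0=0xde
body[2] xor  r3, r1, r0 -> r3=0x2d
body[3] sub  r2, r3, #19 -> r2=0x1a
epilogue: pop r3=0xeb, sp=0xb5
prologue pushed ['r3'] at ['0xb4']

MEM = 0xeb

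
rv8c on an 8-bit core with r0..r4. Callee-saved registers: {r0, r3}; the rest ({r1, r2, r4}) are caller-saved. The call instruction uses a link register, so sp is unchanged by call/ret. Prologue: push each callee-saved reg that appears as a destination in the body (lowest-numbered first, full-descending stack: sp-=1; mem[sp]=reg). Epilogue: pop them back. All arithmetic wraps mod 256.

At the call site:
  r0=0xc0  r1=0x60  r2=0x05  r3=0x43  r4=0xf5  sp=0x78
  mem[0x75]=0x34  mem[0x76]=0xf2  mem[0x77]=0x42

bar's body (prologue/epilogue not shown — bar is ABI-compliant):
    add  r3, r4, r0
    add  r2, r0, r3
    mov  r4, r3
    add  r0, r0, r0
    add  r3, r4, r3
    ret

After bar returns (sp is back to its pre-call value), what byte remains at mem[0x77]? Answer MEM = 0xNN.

prologue: push r0 → mem[0x77]=0xc0, sp=0x77
prologue: push r3 → mem[0x76]=0x43, sp=0x76
body[0] add  r3, r4, r0 → r3=0xb5
body[1] add  r2, r0, r3 → r2=0x75
body[2] mov  r4, r3 → r4=0xb5
body[3] add  r0, r0, r0 → r0=0x80
body[4] add  r3, r4, r3 → r3=0x6a
epilogue: pop r3=0x43, sp=0x77
epilogue: pop r0=0xc0, sp=0x78
prologue pushed ['r0', 'r3'] at ['0x77', '0x76']

MEM = 0xc0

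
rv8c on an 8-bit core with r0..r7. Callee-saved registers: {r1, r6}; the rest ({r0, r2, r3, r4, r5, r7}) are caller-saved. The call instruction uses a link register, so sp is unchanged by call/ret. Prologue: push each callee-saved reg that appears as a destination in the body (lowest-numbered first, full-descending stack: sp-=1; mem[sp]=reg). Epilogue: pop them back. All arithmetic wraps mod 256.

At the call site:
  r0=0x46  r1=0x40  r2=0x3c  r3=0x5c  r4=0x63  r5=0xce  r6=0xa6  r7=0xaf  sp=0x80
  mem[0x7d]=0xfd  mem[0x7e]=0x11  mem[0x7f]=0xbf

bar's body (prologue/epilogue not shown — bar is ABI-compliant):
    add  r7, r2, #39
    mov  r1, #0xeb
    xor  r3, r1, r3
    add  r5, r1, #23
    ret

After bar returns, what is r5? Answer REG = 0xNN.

prologue: push r1 → mem[0x7f]=0x40, sp=0x7f
body[0] add  r7, r2, #39 → r7=0x63
body[1] mov  r1, #0xeb → r1=0xeb
body[2] xor  r3, r1, r3 → r3=0xb7
body[3] add  r5, r1, #23 → r5=0x02
epilogue: pop r1=0x40, sp=0x80
r5 is caller-saved → body value

REG = 0x02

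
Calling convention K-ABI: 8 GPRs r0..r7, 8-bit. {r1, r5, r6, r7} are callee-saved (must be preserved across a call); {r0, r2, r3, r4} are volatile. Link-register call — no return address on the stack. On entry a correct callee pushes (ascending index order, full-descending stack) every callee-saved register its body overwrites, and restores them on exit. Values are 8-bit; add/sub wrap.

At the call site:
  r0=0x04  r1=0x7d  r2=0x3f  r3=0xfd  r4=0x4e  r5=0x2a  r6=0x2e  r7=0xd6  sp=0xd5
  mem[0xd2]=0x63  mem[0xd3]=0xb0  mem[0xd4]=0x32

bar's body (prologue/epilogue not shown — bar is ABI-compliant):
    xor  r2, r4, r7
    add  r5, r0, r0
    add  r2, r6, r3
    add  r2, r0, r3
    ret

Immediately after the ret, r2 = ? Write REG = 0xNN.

REG = 0x01

prologue: push r5 → mem[0xd4]=0x2a, sp=0xd4
body[0] xor  r2, r4, r7 → r2=0x98
body[1] add  r5, r0, r0 → r5=0x08
body[2] add  r2, r6, r3 → r2=0x2b
body[3] add  r2, r0, r3 → r2=0x01
epilogue: pop r5=0x2a, sp=0xd5
r2 is caller-saved → body value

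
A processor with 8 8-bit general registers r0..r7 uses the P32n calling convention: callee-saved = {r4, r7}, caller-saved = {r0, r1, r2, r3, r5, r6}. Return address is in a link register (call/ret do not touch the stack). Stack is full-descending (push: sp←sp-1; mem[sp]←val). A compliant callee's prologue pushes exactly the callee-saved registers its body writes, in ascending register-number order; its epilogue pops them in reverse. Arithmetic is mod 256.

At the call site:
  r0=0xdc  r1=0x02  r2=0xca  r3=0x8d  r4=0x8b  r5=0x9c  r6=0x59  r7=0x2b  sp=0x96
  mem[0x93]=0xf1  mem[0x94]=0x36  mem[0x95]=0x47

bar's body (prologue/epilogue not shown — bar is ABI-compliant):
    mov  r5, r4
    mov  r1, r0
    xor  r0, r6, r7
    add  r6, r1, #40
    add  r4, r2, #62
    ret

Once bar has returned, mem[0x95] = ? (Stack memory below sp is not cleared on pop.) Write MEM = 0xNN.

prologue: push r4 → mem[0x95]=0x8b, sp=0x95
body[0] mov  r5, r4 → r5=0x8b
body[1] mov  r1, r0 → r1=0xdc
body[2] xor  r0, r6, r7 → r0=0x72
body[3] add  r6, r1, #40 → r6=0x04
body[4] add  r4, r2, #62 → r4=0x08
epilogue: pop r4=0x8b, sp=0x96
prologue pushed ['r4'] at ['0x95']

MEM = 0x8b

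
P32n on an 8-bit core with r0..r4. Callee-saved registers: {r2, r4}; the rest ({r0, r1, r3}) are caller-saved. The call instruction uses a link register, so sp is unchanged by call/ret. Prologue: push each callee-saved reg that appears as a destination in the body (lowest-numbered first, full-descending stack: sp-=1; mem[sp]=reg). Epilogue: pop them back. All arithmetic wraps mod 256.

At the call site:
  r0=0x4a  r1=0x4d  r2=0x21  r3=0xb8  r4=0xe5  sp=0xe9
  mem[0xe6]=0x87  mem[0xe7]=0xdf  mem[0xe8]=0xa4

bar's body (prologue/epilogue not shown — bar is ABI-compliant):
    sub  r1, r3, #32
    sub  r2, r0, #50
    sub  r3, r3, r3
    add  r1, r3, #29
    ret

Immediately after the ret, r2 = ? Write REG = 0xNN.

prologue: push r2 → mem[0xe8]=0x21, sp=0xe8
body[0] sub  r1, r3, #32 → r1=0x98
body[1] sub  r2, r0, #50 → r2=0x18
body[2] sub  r3, r3, r3 → r3=0x00
body[3] add  r1, r3, #29 → r1=0x1d
epilogue: pop r2=0x21, sp=0xe9
r2 is callee-saved → restored

REG = 0x21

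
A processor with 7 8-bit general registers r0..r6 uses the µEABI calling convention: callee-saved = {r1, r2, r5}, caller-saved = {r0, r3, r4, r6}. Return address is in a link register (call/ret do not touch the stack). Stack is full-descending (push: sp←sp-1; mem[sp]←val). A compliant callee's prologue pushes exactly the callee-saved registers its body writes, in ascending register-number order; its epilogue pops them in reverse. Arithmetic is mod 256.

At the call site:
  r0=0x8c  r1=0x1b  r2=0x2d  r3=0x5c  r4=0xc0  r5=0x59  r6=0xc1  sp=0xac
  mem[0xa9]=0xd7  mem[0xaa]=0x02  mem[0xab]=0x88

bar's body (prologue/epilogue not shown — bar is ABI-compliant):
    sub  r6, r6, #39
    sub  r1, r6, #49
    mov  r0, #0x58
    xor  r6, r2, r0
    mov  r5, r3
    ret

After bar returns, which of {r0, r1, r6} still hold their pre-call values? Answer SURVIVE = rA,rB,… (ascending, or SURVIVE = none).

SURVIVE = r1

prologue: push r1 → mem[0xab]=0x1b, sp=0xab
prologue: push r5 → mem[0xaa]=0x59, sp=0xaa
body[0] sub  r6, r6, #39 → r6=0x9a
body[1] sub  r1, r6, #49 → r1=0x69
body[2] mov  r0, #0x58 → r0=0x58
body[3] xor  r6, r2, r0 → r6=0x75
body[4] mov  r5, r3 → r5=0x5c
epilogue: pop r5=0x59, sp=0xab
epilogue: pop r1=0x1b, sp=0xac
r0: caller-saved, written=True
r1: callee-saved, written=True
r6: caller-saved, written=True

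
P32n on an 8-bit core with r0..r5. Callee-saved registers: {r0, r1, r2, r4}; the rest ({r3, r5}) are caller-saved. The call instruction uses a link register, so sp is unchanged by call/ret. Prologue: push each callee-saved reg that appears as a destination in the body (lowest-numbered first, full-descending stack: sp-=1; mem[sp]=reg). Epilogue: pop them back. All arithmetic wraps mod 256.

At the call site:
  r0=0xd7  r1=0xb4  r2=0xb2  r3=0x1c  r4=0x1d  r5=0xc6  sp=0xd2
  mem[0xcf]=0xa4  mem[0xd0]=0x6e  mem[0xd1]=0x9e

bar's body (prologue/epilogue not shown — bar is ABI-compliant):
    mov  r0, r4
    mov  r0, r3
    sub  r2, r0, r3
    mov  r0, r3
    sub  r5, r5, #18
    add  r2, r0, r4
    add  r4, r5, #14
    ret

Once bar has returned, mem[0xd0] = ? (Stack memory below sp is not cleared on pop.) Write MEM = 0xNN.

MEM = 0xb2

prologue: push r0 -> mem[0xd1]=0xd7, sp=0xd1
prologue: push r2 -> mem[0xd0]=0xb2, sp=0xd0
prologue: push r4 -> mem[0xcf]=0x1d, sp=0xcf
body[0] mov  r0, r4 -> r0=0x1d
body[1] mov  r0, r3 -> r0=0x1c
body[2] sub  r2, r0, r3 -> r2=0x00
body[3] mov  r0, r3 -> r0=0x1c
body[4] sub  r5, r5, #18 -> r5=0xb4
body[5] add  r2, r0, r4 -> r2=0x39
body[6] add  r4, r5, #14 -> r4=0xc2
epilogue: pop r4=0x1d, sp=0xd0
epilogue: pop r2=0xb2, sp=0xd1
epilogue: pop r0=0xd7, sp=0xd2
prologue pushed ['r0', 'r2', 'r4'] at ['0xd1', '0xd0', '0xcf']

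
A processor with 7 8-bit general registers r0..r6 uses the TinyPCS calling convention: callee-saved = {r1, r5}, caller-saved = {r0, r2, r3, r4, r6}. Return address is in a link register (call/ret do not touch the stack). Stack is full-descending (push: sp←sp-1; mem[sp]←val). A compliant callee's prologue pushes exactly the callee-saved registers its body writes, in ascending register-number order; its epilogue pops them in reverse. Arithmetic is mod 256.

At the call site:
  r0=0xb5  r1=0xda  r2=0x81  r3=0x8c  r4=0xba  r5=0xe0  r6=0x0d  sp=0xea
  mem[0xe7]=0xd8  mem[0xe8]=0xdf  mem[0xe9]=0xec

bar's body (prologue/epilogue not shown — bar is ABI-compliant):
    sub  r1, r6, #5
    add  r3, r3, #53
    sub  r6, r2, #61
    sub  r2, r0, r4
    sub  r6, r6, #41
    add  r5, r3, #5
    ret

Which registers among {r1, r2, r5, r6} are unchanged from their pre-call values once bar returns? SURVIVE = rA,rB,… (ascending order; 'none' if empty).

SURVIVE = r1,r5

prologue: push r1 → mem[0xe9]=0xda, sp=0xe9
prologue: push r5 → mem[0xe8]=0xe0, sp=0xe8
body[0] sub  r1, r6, #5 → r1=0x08
body[1] add  r3, r3, #53 → r3=0xc1
body[2] sub  r6, r2, #61 → r6=0x44
body[3] sub  r2, r0, r4 → r2=0xfb
body[4] sub  r6, r6, #41 → r6=0x1b
body[5] add  r5, r3, #5 → r5=0xc6
epilogue: pop r5=0xe0, sp=0xe9
epilogue: pop r1=0xda, sp=0xea
r1: callee-saved, written=True
r2: caller-saved, written=True
r5: callee-saved, written=True
r6: caller-saved, written=True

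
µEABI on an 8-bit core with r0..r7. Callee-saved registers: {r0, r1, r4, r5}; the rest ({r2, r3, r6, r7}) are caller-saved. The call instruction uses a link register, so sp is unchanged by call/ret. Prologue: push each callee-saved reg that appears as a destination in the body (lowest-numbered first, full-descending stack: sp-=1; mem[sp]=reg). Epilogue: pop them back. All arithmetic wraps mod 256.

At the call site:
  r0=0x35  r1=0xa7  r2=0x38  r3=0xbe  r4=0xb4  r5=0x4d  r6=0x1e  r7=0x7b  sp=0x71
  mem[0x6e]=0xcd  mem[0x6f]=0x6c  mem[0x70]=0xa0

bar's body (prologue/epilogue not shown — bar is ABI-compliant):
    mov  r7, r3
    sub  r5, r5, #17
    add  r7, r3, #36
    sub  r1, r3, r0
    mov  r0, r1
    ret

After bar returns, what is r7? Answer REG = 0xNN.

REG = 0xe2

prologue: push r0 → mem[0x70]=0x35, sp=0x70
prologue: push r1 → mem[0x6f]=0xa7, sp=0x6f
prologue: push r5 → mem[0x6e]=0x4d, sp=0x6e
body[0] mov  r7, r3 → r7=0xbe
body[1] sub  r5, r5, #17 → r5=0x3c
body[2] add  r7, r3, #36 → r7=0xe2
body[3] sub  r1, r3, r0 → r1=0x89
body[4] mov  r0, r1 → r0=0x89
epilogue: pop r5=0x4d, sp=0x6f
epilogue: pop r1=0xa7, sp=0x70
epilogue: pop r0=0x35, sp=0x71
r7 is caller-saved → body value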